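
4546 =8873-4327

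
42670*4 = 170680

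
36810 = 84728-47918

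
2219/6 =369 + 5/6= 369.83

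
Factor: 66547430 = 2^1*5^1*6654743^1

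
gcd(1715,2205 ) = 245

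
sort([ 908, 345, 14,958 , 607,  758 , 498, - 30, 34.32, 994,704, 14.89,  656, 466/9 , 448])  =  [ - 30, 14, 14.89, 34.32, 466/9, 345, 448, 498,607, 656,704, 758,908, 958,994]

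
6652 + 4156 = 10808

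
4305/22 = 195+15/22 =195.68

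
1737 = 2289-552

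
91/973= 13/139 =0.09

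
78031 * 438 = 34177578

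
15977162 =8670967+7306195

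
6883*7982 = 54940106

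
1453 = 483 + 970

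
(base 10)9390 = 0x24ae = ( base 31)9ns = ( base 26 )DN4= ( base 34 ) 846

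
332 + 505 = 837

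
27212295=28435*957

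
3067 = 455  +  2612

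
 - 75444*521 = -39306324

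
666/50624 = 333/25312 = 0.01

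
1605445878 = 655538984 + 949906894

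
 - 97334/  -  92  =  1057 + 45/46 = 1057.98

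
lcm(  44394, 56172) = 2752428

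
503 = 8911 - 8408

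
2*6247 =12494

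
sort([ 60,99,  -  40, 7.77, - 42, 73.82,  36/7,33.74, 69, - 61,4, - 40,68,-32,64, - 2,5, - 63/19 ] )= [ -61,-42, - 40, - 40, - 32, - 63/19, - 2,4, 5,36/7,7.77,33.74,60,64,68,  69,73.82,99 ]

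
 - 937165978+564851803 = -372314175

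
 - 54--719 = 665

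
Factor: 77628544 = 2^7*7^2*12377^1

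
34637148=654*52962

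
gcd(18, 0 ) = 18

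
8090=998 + 7092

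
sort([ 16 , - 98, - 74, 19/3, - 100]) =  [ - 100, - 98, - 74,19/3, 16]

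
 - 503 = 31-534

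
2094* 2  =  4188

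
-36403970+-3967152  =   - 40371122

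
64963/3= 21654  +  1/3 =21654.33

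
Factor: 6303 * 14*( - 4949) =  - 2^1*3^1 * 7^3 *11^1*101^1*191^1 = -436709658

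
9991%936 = 631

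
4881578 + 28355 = 4909933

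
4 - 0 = 4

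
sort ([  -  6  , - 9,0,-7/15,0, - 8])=[  -  9, - 8, - 6, - 7/15, 0,0 ]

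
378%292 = 86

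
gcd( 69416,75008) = 8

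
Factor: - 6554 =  - 2^1 * 29^1*113^1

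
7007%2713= 1581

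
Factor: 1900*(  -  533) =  - 2^2 * 5^2 * 13^1 * 19^1*41^1=- 1012700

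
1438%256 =158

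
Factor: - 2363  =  - 17^1*139^1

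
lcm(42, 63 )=126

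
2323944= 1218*1908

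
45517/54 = 842 +49/54= 842.91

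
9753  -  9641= 112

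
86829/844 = 102+741/844 = 102.88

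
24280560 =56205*432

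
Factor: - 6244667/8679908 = - 2^( - 2)*11^1*13^1*439^ (-1 ) *4943^( - 1 )*43669^1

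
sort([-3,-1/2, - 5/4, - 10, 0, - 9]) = [ - 10, - 9, - 3, - 5/4  , - 1/2,0]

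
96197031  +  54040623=150237654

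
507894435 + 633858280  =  1141752715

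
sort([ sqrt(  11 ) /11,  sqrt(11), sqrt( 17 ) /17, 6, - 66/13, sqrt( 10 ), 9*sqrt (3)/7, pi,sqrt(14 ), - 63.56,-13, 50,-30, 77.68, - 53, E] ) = [ - 63.56,-53, - 30,-13,- 66/13,sqrt( 17) /17,  sqrt(11 ) /11, 9*sqrt( 3 ) /7 , E,pi,  sqrt(10),sqrt(11 ),sqrt(14),6, 50,77.68]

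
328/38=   8 + 12/19 = 8.63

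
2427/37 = 2427/37 = 65.59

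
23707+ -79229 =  -55522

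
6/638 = 3/319 = 0.01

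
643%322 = 321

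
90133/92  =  979  +  65/92=979.71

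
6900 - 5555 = 1345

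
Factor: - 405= - 3^4*5^1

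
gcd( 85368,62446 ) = 2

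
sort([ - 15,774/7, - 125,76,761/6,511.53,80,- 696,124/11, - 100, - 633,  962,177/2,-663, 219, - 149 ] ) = [ - 696, - 663 , - 633,  -  149, - 125, - 100, - 15, 124/11,76,80, 177/2,774/7, 761/6,219,511.53,962] 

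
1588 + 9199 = 10787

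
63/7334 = 63/7334 = 0.01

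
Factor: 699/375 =5^( - 3)*233^1 = 233/125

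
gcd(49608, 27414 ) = 18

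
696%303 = 90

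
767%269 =229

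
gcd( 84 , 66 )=6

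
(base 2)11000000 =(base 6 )520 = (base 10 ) 192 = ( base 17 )B5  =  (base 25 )7h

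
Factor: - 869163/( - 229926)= 2^(-1)*38321^( - 1)*289721^1  =  289721/76642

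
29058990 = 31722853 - 2663863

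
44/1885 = 44/1885= 0.02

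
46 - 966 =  - 920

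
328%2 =0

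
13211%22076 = 13211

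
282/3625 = 282/3625 = 0.08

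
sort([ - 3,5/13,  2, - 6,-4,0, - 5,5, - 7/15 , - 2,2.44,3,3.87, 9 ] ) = [ - 6,-5, - 4, - 3, - 2 , - 7/15,0, 5/13, 2, 2.44 , 3, 3.87,5, 9]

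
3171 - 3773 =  - 602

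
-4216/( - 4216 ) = 1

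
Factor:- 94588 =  - 2^2*13^1*17^1*107^1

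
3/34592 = 3/34592 = 0.00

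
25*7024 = 175600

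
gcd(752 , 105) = 1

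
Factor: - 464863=-7^2*  53^1*179^1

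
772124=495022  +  277102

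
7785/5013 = 865/557 =1.55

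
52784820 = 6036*8745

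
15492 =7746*2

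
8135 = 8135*1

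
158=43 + 115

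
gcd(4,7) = 1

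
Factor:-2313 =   -  3^2*257^1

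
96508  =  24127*4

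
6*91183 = 547098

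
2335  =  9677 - 7342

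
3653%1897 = 1756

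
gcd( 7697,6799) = 1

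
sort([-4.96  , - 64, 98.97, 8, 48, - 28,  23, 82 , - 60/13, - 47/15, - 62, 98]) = [-64, - 62, - 28, - 4.96, - 60/13 , - 47/15, 8,  23, 48,  82,98 , 98.97 ]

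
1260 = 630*2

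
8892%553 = 44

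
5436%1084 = 16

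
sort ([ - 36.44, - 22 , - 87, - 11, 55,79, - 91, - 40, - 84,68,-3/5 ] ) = [- 91, - 87, - 84, - 40,-36.44,-22, - 11, - 3/5,  55 , 68,  79 ]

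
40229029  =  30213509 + 10015520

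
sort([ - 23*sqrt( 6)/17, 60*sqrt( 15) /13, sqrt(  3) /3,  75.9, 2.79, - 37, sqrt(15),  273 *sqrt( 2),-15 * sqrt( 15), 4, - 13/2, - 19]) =[  -  15*sqrt (15 ), - 37, -19 ,-13/2,  -  23*sqrt(6)/17,sqrt(3) /3, 2.79,  sqrt(15 ), 4, 60*sqrt( 15 ) /13,  75.9, 273*sqrt(2 )]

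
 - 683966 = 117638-801604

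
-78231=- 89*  879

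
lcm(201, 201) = 201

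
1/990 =1/990= 0.00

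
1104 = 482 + 622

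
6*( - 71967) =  - 431802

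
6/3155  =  6/3155 =0.00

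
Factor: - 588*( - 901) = 529788 = 2^2*3^1*7^2*17^1* 53^1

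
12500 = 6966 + 5534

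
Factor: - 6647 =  - 17^2 * 23^1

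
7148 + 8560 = 15708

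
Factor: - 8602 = -2^1* 11^1*17^1*23^1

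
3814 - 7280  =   - 3466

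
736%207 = 115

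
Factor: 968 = 2^3*11^2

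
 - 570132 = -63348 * 9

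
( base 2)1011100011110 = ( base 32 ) 5OU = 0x171e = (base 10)5918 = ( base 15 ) 1B48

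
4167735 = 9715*429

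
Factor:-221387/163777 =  - 269/199 = - 199^(-1) * 269^1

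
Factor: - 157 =-157^1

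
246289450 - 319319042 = -73029592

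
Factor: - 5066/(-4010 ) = 5^ (-1)*17^1  *149^1*401^( - 1 ) = 2533/2005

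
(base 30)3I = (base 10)108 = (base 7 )213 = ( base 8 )154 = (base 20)58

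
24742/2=12371= 12371.00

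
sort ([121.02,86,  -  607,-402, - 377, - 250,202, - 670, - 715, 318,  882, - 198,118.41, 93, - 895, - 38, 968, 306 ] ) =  [ - 895,-715, - 670, - 607,-402, - 377, - 250, -198, - 38, 86,93, 118.41,121.02, 202,306,318,882,968] 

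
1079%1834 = 1079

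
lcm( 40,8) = 40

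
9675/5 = 1935 = 1935.00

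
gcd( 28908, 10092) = 12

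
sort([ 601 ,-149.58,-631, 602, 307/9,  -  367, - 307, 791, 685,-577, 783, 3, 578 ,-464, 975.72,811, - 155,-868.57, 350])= [ - 868.57, - 631, - 577, - 464,  -  367,  -  307,-155,-149.58, 3, 307/9,  350, 578, 601,602,685, 783, 791,811,  975.72] 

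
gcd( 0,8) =8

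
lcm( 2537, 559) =32981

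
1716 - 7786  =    -  6070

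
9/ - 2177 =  - 1  +  2168/2177 =- 0.00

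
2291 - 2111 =180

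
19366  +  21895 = 41261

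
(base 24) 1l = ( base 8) 55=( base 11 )41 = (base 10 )45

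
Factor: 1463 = 7^1*11^1*19^1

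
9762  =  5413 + 4349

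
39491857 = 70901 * 557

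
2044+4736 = 6780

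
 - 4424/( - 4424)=1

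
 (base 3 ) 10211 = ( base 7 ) 205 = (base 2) 1100111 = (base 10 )103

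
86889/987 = 88+11/329 = 88.03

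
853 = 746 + 107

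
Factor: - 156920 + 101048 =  - 55872 = - 2^6*3^2*97^1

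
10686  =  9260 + 1426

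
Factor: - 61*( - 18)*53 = 58194 =2^1*3^2*53^1*61^1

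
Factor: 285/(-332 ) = -2^(-2)*3^1*5^1*19^1*83^(  -  1)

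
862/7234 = 431/3617 = 0.12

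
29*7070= 205030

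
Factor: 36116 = 2^2*9029^1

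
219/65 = 3  +  24/65 = 3.37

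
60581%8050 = 4231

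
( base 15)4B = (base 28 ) 2F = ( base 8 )107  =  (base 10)71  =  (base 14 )51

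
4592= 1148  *4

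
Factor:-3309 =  - 3^1*1103^1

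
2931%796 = 543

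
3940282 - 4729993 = -789711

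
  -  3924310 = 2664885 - 6589195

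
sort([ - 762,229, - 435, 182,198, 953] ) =[ - 762, - 435,182, 198,229 , 953]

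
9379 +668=10047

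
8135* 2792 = 22712920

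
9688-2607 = 7081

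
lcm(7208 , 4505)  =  36040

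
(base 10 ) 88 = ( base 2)1011000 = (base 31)2q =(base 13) 6a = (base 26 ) 3A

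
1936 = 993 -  - 943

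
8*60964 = 487712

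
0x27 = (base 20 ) 1j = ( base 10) 39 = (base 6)103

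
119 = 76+43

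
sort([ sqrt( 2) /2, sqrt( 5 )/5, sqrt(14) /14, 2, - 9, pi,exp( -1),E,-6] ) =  [-9 , -6, sqrt(14)/14 , exp( - 1),  sqrt( 5)/5,sqrt(2 ) /2,  2, E, pi ]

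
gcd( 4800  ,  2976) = 96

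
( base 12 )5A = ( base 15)4a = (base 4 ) 1012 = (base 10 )70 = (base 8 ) 106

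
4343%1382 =197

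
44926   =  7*6418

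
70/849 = 70/849 =0.08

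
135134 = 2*67567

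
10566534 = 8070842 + 2495692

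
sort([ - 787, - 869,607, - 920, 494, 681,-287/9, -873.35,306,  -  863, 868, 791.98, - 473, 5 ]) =[-920, - 873.35, - 869 ,-863,-787,-473 , - 287/9, 5, 306, 494,607, 681, 791.98,868] 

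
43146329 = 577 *74777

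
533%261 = 11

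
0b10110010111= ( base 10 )1431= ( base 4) 112113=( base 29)1KA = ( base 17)4G3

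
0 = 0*1950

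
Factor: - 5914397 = -31^1*190787^1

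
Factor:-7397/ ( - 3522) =2^ ( - 1) *3^( - 1 )*13^1 * 569^1*587^ ( - 1)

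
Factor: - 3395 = -5^1*7^1*97^1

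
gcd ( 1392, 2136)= 24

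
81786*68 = 5561448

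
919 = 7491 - 6572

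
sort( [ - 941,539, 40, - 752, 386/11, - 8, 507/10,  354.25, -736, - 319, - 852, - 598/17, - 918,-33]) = [ - 941, - 918,  -  852, -752,  -  736 , - 319, - 598/17, - 33, - 8, 386/11, 40,507/10, 354.25,  539 ] 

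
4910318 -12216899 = -7306581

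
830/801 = 1 + 29/801= 1.04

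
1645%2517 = 1645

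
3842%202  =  4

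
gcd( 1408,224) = 32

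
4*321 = 1284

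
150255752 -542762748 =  - 392506996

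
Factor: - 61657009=-7057^1*8737^1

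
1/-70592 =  - 1/70592 = - 0.00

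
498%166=0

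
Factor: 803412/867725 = 2^2*3^3 * 5^(-2 )*43^1*61^( - 1) * 173^1*569^ ( - 1 ) 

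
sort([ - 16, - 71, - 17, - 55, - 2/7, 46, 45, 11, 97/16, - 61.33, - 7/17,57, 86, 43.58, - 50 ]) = [ - 71  ,-61.33, - 55, -50 , - 17, - 16, - 7/17, - 2/7, 97/16, 11, 43.58, 45, 46,57, 86 ]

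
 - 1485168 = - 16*92823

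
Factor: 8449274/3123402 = 3^( - 1)*520567^( - 1)*4224637^1= 4224637/1561701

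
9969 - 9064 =905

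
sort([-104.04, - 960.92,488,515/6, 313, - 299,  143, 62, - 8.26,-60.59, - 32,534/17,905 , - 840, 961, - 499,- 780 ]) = [-960.92, - 840,- 780, - 499, - 299,  -  104.04, - 60.59, - 32, - 8.26, 534/17,62,515/6  ,  143, 313,  488,905,961]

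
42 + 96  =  138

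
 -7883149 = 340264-8223413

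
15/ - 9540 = -1 + 635/636 = - 0.00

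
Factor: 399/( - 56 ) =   -  2^( - 3 )*3^1*19^1 = - 57/8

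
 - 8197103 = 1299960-9497063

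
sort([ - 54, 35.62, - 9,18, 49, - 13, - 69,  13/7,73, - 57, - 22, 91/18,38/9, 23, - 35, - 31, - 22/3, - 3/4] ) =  [ - 69, - 57, - 54, - 35,  -  31,-22, - 13, - 9, - 22/3, - 3/4,13/7,38/9, 91/18,18,23,35.62, 49 , 73 ]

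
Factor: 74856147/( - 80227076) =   -  2^(  -  2)*3^1 * 191^1 * 130639^1*  20056769^ (  -  1 )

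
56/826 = 4/59 = 0.07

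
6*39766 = 238596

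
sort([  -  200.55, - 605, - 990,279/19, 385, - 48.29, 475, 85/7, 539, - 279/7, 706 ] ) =[ - 990, -605 , - 200.55, - 48.29, - 279/7,85/7, 279/19, 385, 475,539, 706]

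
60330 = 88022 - 27692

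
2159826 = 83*26022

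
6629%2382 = 1865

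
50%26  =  24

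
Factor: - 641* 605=-5^1*11^2*641^1= - 387805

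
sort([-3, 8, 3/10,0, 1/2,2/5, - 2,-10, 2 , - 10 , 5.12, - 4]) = [ - 10, - 10,-4 , - 3,-2,0,3/10, 2/5, 1/2 , 2,5.12,8 ] 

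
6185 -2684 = 3501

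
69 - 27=42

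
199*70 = 13930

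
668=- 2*( - 334) 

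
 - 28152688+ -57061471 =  - 85214159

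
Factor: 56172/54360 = 2^(-1 )*3^(-1) * 5^ ( - 1) * 31^1 = 31/30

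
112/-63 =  - 16/9 = - 1.78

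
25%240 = 25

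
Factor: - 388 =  - 2^2*97^1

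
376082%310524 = 65558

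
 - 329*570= - 187530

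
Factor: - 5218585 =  - 5^1*23^2*1973^1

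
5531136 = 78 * 70912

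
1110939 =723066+387873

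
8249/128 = 8249/128 = 64.45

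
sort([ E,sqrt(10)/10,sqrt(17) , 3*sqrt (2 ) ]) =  [ sqrt( 10) /10, E, sqrt(17), 3*sqrt( 2)]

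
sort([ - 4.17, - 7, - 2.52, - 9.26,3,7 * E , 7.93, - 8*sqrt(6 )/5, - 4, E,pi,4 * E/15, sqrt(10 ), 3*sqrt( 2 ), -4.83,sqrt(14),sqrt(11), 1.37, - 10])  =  [ - 10, - 9.26, - 7, - 4.83, - 4.17,-4, - 8*sqrt( 6 ) /5 , - 2.52 , 4*E/15,1.37, E, 3,pi,sqrt( 10),sqrt( 11),sqrt( 14 ),3 *sqrt(2),7.93,7*E]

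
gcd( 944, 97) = 1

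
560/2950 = 56/295 = 0.19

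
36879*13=479427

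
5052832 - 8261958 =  - 3209126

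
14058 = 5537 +8521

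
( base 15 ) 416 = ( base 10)921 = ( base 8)1631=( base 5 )12141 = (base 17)333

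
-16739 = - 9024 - 7715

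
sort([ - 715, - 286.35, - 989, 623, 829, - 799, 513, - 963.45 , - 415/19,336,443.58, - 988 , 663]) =[-989 ,-988, - 963.45, - 799, - 715,- 286.35, - 415/19, 336, 443.58,513, 623 , 663 , 829]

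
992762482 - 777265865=215496617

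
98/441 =2/9  =  0.22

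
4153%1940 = 273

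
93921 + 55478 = 149399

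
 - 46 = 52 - 98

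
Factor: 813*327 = 3^2*109^1 * 271^1   =  265851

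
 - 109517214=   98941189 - 208458403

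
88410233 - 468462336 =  - 380052103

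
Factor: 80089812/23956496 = 20022453/5989124= 2^( - 2)*3^2 *11^1*263^1*769^1*1497281^( - 1)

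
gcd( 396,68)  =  4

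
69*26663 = 1839747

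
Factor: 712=2^3*89^1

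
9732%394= 276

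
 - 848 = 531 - 1379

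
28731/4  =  28731/4 =7182.75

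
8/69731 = 8/69731 = 0.00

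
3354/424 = 7 + 193/212 = 7.91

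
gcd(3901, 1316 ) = 47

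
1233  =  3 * 411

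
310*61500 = 19065000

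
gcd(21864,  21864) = 21864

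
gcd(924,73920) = 924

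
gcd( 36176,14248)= 8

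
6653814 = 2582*2577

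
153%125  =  28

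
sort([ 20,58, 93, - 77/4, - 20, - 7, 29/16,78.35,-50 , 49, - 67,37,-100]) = [ - 100 , - 67,  -  50, - 20,  -  77/4, - 7,29/16, 20 , 37, 49, 58, 78.35,  93] 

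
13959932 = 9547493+4412439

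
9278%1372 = 1046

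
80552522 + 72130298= 152682820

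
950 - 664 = 286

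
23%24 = 23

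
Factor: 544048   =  2^4*37^1*919^1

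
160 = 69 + 91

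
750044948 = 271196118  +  478848830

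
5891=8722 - 2831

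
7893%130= 93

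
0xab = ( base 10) 171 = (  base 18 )99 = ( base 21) 83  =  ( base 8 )253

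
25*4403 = 110075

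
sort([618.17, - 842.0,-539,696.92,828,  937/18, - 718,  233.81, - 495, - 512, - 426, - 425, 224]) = [ - 842.0, - 718,-539, - 512  , - 495, - 426, - 425, 937/18, 224,233.81, 618.17,696.92 , 828 ] 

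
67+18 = 85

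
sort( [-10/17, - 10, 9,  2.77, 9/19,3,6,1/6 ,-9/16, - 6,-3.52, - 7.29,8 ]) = [ - 10 , - 7.29,  -  6, - 3.52, - 10/17, - 9/16, 1/6,9/19, 2.77,3, 6,8,9 ]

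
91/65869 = 91/65869=   0.00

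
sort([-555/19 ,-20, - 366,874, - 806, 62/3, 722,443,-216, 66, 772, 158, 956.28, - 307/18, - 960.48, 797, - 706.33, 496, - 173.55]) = [ - 960.48, - 806, - 706.33, - 366,- 216 , - 173.55,- 555/19 , - 20, - 307/18,  62/3,66, 158, 443,  496,722,772, 797,874, 956.28 ] 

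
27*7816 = 211032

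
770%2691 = 770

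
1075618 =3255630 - 2180012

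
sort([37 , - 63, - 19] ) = [ - 63 ,  -  19, 37]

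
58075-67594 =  - 9519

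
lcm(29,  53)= 1537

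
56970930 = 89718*635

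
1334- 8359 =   -  7025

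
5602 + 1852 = 7454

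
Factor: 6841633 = 17^1*37^1*73^1*149^1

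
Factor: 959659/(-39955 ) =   -  5^( - 1)*61^( - 1)*131^(  -  1)*959659^1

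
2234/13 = 2234/13 =171.85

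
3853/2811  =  1+1042/2811  =  1.37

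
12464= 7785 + 4679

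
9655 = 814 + 8841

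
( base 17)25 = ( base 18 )23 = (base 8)47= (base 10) 39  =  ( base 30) 19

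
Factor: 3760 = 2^4*5^1*47^1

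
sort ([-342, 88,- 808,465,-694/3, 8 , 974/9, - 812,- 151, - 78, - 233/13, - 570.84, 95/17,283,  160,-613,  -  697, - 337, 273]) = [ - 812,- 808, - 697, -613, - 570.84,  -  342, - 337, - 694/3,  -  151, - 78, - 233/13, 95/17, 8,88, 974/9,  160, 273, 283,465 ]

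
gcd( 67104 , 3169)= 1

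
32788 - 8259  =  24529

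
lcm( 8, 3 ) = 24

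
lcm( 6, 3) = 6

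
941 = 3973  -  3032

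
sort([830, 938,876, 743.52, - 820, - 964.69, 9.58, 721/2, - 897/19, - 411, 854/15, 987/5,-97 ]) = [ - 964.69, - 820, - 411,  -  97, - 897/19, 9.58, 854/15, 987/5, 721/2 , 743.52, 830, 876,938]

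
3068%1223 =622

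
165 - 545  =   - 380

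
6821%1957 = 950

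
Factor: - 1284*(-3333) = 2^2*3^2*11^1*101^1*107^1 =4279572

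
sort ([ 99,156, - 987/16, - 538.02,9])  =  [ - 538.02, - 987/16, 9, 99,156]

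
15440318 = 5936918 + 9503400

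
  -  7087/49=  - 145 + 18/49  =  -  144.63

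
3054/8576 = 1527/4288 = 0.36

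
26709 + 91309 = 118018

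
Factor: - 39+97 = 58 = 2^1*29^1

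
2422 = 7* 346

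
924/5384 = 231/1346 = 0.17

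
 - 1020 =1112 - 2132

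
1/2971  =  1/2971 = 0.00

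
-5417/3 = -1806 + 1/3 = - 1805.67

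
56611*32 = 1811552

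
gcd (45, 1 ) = 1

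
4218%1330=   228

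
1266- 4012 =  - 2746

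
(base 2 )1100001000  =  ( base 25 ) 161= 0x308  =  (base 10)776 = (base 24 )188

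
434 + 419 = 853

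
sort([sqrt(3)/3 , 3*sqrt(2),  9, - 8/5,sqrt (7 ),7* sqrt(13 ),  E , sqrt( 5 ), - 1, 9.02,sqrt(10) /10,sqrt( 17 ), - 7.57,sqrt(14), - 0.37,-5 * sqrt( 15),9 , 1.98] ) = [ - 5*sqrt(15), -7.57, - 8/5, - 1, - 0.37, sqrt( 10 ) /10,sqrt( 3)/3,  1.98,sqrt( 5), sqrt( 7),E,sqrt( 14),sqrt( 17),3*sqrt( 2),9,9,9.02, 7*sqrt(  13)]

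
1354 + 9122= 10476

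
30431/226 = 134+147/226= 134.65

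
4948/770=6 + 164/385 = 6.43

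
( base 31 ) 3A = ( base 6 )251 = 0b1100111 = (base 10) 103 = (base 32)37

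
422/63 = 422/63 = 6.70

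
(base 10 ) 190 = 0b10111110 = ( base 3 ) 21001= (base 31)64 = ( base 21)91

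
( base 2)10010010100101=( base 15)2BA6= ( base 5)300011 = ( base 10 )9381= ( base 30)ACL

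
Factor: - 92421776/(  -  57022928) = 5776361/3563933=   19^2*73^(-1 )*16001^1*48821^( - 1 ) 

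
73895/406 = 73895/406  =  182.01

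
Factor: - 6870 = -2^1*3^1*5^1 * 229^1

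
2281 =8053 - 5772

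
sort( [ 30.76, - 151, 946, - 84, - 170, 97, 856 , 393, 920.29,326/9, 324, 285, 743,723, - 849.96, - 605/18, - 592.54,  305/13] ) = [ - 849.96,  -  592.54, -170, - 151, - 84, - 605/18,305/13,30.76, 326/9, 97, 285,  324, 393  ,  723,743, 856,  920.29,  946]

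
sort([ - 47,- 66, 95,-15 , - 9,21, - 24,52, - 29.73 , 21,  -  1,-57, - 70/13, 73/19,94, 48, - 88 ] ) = [-88, - 66 , - 57 , - 47, - 29.73, - 24, - 15, - 9, - 70/13 , - 1, 73/19,21, 21, 48, 52, 94, 95 ]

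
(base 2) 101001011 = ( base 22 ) f1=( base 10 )331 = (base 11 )281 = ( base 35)9G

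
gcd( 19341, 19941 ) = 3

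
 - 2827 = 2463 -5290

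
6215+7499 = 13714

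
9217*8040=74104680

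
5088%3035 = 2053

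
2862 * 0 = 0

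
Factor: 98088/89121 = 2^3*67^1 * 487^(- 1 )= 536/487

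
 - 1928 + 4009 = 2081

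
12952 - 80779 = -67827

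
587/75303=587/75303=0.01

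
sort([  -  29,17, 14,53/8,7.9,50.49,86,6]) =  [ - 29,6,53/8, 7.9, 14,  17,50.49,86] 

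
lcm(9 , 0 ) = 0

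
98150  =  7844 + 90306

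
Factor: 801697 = 13^1*83^1 *743^1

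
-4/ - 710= 2/355 =0.01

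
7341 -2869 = 4472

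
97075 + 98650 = 195725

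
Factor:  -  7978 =  -  2^1*3989^1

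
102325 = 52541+49784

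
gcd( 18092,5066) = 2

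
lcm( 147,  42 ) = 294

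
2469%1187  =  95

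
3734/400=9 + 67/200= 9.34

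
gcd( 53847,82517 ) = 1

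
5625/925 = 6+3/37 = 6.08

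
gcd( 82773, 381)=3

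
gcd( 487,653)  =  1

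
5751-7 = 5744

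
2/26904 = 1/13452 = 0.00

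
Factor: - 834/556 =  - 2^(  -  1) * 3^1=-3/2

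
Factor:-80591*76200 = - 6141034200= - 2^3 * 3^1*5^2 * 7^1 * 29^1*127^1 * 397^1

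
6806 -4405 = 2401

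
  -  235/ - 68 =235/68 = 3.46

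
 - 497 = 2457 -2954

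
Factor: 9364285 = 5^1 * 7^1*267551^1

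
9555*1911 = 18259605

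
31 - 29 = 2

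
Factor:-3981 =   -  3^1* 1327^1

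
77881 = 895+76986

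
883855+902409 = 1786264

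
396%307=89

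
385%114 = 43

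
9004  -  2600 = 6404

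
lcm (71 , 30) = 2130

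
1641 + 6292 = 7933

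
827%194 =51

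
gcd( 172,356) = 4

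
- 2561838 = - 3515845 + 954007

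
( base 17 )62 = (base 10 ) 104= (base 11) 95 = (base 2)1101000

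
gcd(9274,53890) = 2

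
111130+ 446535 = 557665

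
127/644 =127/644=   0.20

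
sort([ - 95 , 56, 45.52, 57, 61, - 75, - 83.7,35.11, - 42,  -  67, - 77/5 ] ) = [ - 95, - 83.7,-75,  -  67, - 42, - 77/5, 35.11,45.52,56, 57, 61]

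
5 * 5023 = 25115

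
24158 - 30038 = - 5880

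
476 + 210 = 686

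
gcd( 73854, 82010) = 2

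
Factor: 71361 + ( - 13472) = 13^1*61^1*73^1 = 57889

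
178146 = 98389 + 79757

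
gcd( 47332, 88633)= 1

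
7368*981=7228008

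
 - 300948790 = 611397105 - 912345895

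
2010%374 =140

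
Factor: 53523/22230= 313/130  =  2^( -1 )*5^( - 1)*13^( - 1)*313^1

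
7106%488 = 274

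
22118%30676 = 22118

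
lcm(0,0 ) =0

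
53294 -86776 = - 33482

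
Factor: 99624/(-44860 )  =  - 24906/11215 = -2^1*3^1*5^ (-1)*7^1*593^1 * 2243^( - 1) 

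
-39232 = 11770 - 51002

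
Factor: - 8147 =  - 8147^1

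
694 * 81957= 56878158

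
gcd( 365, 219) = 73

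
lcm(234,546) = 1638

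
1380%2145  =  1380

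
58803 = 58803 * 1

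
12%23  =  12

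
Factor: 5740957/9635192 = 2^(-3)*7^ ( - 1 )*17^( - 1)*29^( - 1 )*37^1*349^( - 1) * 155161^1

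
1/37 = 1/37 =0.03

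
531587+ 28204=559791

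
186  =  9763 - 9577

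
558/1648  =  279/824=0.34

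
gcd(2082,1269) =3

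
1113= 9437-8324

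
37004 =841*44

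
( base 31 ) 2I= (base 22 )3e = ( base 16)50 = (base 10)80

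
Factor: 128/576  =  2^1*3^(-2) = 2/9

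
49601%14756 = 5333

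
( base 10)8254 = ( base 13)39AC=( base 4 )2000332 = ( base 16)203e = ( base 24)E7M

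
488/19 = 25  +  13/19 = 25.68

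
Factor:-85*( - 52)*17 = 75140 = 2^2 * 5^1* 13^1 * 17^2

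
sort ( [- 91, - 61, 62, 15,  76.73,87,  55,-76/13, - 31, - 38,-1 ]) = [ - 91, - 61, - 38, - 31, - 76/13, - 1,  15, 55,62, 76.73,87] 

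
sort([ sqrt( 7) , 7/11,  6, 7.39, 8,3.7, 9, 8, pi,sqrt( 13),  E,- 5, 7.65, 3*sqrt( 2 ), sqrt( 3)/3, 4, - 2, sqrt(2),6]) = [-5,-2, sqrt( 3)/3 , 7/11, sqrt( 2),sqrt( 7 ), E , pi, sqrt (13), 3.7, 4,  3*sqrt( 2),6, 6, 7.39, 7.65,  8,8, 9 ] 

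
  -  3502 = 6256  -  9758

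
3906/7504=279/536 = 0.52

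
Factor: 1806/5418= 3^(-1) = 1/3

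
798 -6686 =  - 5888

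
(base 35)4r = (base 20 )87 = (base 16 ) A7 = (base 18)95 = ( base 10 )167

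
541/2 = 270 + 1/2  =  270.50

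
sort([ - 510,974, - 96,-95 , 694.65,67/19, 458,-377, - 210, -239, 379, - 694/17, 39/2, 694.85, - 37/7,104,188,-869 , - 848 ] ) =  [-869, - 848,  -  510, - 377, - 239, - 210, - 96,  -  95, - 694/17, - 37/7, 67/19, 39/2, 104, 188, 379,458, 694.65,694.85, 974]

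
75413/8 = 9426 + 5/8 = 9426.62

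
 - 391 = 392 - 783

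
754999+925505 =1680504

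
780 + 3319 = 4099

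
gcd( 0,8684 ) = 8684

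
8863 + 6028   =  14891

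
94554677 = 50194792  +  44359885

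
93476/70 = 46738/35 =1335.37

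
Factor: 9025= 5^2*19^2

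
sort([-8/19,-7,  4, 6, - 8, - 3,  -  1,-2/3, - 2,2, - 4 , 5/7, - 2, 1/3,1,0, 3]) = [ - 8,-7,-4 , - 3 , - 2 , - 2,-1 , - 2/3,  -  8/19,0, 1/3 , 5/7,1,2,3,4, 6 ]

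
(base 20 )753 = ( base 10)2903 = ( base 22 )5LL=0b101101010111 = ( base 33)2LW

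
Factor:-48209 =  - 7^1*71^1 * 97^1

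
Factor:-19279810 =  - 2^1*5^1 * 11^1*53^1*3307^1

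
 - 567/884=-1 + 317/884  =  - 0.64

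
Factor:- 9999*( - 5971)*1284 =2^2*3^3*7^1*11^1 * 101^1*107^1*853^1= 76659973236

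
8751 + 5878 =14629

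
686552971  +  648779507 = 1335332478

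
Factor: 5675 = 5^2 * 227^1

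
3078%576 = 198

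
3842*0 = 0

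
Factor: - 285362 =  - 2^1 * 7^1* 11^1*17^1*109^1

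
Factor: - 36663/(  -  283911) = 11^2*937^( - 1) = 121/937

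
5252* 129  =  677508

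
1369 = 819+550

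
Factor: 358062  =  2^1 *3^1 * 83^1  *719^1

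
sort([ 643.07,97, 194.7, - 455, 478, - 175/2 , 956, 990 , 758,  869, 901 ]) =[ - 455, - 175/2,97, 194.7, 478, 643.07,758, 869, 901, 956,990 ] 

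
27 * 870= 23490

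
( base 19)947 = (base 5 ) 101312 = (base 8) 6404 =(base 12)1B18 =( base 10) 3332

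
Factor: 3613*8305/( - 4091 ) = - 30005965/4091 = -5^1*11^1*151^1*3613^1 * 4091^(-1 ) 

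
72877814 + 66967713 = 139845527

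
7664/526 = 14 + 150/263 = 14.57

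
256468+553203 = 809671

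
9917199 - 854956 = 9062243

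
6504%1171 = 649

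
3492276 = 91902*38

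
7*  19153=134071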